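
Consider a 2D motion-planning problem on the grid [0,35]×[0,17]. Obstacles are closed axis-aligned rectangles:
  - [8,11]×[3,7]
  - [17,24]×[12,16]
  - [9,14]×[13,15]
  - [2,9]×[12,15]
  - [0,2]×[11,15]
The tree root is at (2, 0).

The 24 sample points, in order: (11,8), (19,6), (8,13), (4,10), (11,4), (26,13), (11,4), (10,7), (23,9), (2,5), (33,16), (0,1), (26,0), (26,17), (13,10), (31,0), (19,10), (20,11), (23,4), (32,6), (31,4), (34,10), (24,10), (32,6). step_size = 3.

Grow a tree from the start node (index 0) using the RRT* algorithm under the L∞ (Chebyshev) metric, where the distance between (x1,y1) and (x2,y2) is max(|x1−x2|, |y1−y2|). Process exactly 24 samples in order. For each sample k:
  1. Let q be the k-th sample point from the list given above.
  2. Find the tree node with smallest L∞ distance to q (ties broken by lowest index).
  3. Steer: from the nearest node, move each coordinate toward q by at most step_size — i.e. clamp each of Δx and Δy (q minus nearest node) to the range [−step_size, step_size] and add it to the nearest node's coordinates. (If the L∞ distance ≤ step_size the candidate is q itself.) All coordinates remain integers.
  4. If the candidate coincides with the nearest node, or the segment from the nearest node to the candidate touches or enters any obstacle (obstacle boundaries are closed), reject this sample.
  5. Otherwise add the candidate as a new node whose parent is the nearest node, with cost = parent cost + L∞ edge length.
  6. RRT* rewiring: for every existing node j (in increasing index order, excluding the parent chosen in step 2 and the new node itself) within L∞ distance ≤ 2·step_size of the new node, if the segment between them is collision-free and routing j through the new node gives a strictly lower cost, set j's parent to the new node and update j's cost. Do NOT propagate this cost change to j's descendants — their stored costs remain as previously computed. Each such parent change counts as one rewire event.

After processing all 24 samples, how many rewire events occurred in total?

Rewire events: 1

1. q=(11,8) nearest=0 d=9 new=(5,3) → add node 1 parent=0 cost=3
2. q=(19,6) nearest=1 d=14 new=(8,6) → blocked by [8,11]×[3,7], reject
3. q=(8,13) nearest=1 d=10 new=(8,6) → blocked by [8,11]×[3,7], reject
4. q=(4,10) nearest=1 d=7 new=(4,6) → add node 2 parent=1 cost=6
5. q=(11,4) nearest=1 d=6 new=(8,4) → blocked by [8,11]×[3,7], reject
6. q=(26,13) nearest=1 d=21 new=(8,6) → blocked by [8,11]×[3,7], reject
7. q=(11,4) nearest=1 d=6 new=(8,4) → blocked by [8,11]×[3,7], reject
8. q=(10,7) nearest=1 d=5 new=(8,6) → blocked by [8,11]×[3,7], reject
9. q=(23,9) nearest=1 d=18 new=(8,6) → blocked by [8,11]×[3,7], reject
10. q=(2,5) nearest=2 d=2 new=(2,5) → add node 3 parent=2 cost=8
11. q=(33,16) nearest=1 d=28 new=(8,6) → blocked by [8,11]×[3,7], reject
12. q=(0,1) nearest=0 d=2 new=(0,1) → add node 4 parent=0 cost=2; rewire 3→4 (6<8)
13. q=(26,0) nearest=1 d=21 new=(8,0) → add node 5 parent=1 cost=6
14. q=(26,17) nearest=5 d=18 new=(11,3) → blocked by [8,11]×[3,7], reject
15. q=(13,10) nearest=1 d=8 new=(8,6) → blocked by [8,11]×[3,7], reject
16. q=(31,0) nearest=5 d=23 new=(11,0) → add node 6 parent=5 cost=9
17. q=(19,10) nearest=6 d=10 new=(14,3) → add node 7 parent=6 cost=12
18. q=(20,11) nearest=7 d=8 new=(17,6) → add node 8 parent=7 cost=15
19. q=(23,4) nearest=8 d=6 new=(20,4) → add node 9 parent=8 cost=18
20. q=(32,6) nearest=9 d=12 new=(23,6) → add node 10 parent=9 cost=21
21. q=(31,4) nearest=10 d=8 new=(26,4) → add node 11 parent=10 cost=24
22. q=(34,10) nearest=11 d=8 new=(29,7) → add node 12 parent=11 cost=27
23. q=(24,10) nearest=10 d=4 new=(24,9) → add node 13 parent=10 cost=24
24. q=(32,6) nearest=12 d=3 new=(32,6) → add node 14 parent=12 cost=30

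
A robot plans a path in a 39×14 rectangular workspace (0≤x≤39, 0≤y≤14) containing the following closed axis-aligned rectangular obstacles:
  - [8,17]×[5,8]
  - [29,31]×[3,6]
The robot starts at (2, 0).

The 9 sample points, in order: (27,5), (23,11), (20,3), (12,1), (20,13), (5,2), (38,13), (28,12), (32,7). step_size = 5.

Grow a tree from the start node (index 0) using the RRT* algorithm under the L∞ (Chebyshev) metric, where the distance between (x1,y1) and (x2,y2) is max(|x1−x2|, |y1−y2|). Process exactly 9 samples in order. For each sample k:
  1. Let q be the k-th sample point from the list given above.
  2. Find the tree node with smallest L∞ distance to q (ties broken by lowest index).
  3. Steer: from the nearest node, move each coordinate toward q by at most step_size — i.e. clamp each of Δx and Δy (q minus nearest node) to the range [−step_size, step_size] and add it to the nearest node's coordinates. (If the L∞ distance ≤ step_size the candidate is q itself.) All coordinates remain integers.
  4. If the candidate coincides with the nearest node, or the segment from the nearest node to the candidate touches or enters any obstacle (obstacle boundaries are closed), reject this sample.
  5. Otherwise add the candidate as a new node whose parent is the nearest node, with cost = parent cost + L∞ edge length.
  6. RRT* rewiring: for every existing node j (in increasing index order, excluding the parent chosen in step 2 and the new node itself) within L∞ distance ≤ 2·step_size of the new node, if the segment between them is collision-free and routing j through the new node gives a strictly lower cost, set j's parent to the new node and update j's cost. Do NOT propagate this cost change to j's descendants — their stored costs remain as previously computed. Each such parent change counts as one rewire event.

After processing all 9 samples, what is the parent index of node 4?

1. q=(27,5) nearest=0 d=25 new=(7,5) → add node 1 parent=0 cost=5
2. q=(23,11) nearest=1 d=16 new=(12,10) → blocked by [8,17]×[5,8], reject
3. q=(20,3) nearest=1 d=13 new=(12,3) → add node 2 parent=1 cost=10
4. q=(12,1) nearest=2 d=2 new=(12,1) → add node 3 parent=2 cost=12
5. q=(20,13) nearest=2 d=10 new=(17,8) → blocked by [8,17]×[5,8], reject
6. q=(5,2) nearest=0 d=3 new=(5,2) → add node 4 parent=0 cost=3; rewire 3→4 (10<12)
7. q=(38,13) nearest=2 d=26 new=(17,8) → blocked by [8,17]×[5,8], reject
8. q=(28,12) nearest=2 d=16 new=(17,8) → blocked by [8,17]×[5,8], reject
9. q=(32,7) nearest=2 d=20 new=(17,7) → blocked by [8,17]×[5,8], reject

Parent of node 4: 0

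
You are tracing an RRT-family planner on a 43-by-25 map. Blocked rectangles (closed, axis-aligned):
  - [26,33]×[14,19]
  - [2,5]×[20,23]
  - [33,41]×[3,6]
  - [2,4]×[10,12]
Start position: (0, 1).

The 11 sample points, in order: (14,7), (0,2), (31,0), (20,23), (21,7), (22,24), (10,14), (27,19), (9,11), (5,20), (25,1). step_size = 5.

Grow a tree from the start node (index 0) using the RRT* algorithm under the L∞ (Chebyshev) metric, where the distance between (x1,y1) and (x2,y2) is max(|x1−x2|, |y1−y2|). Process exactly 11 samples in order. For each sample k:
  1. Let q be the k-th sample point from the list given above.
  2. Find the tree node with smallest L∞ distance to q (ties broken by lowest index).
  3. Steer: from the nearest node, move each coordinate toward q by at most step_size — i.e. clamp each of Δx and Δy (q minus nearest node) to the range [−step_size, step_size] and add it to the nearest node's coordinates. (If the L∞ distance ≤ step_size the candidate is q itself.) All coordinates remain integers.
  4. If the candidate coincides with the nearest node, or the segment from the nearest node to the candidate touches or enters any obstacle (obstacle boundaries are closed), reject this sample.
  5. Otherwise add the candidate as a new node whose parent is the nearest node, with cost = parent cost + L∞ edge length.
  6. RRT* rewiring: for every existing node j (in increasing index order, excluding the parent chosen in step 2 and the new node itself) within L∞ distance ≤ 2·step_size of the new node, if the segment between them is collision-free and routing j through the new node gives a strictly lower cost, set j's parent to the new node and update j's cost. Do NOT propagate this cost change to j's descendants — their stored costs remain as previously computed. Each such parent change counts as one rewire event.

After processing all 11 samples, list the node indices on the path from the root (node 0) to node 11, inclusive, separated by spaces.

Path: 0 1 3 5 11

1. q=(14,7) nearest=0 d=14 new=(5,6) → add node 1 parent=0 cost=5
2. q=(0,2) nearest=0 d=1 new=(0,2) → add node 2 parent=0 cost=1
3. q=(31,0) nearest=1 d=26 new=(10,1) → add node 3 parent=1 cost=10
4. q=(20,23) nearest=1 d=17 new=(10,11) → add node 4 parent=1 cost=10
5. q=(21,7) nearest=3 d=11 new=(15,6) → add node 5 parent=3 cost=15
6. q=(22,24) nearest=4 d=13 new=(15,16) → add node 6 parent=4 cost=15
7. q=(10,14) nearest=4 d=3 new=(10,14) → add node 7 parent=4 cost=13
8. q=(27,19) nearest=6 d=12 new=(20,19) → add node 8 parent=6 cost=20
9. q=(9,11) nearest=4 d=1 new=(9,11) → add node 9 parent=4 cost=11
10. q=(5,20) nearest=7 d=6 new=(5,19) → add node 10 parent=7 cost=18
11. q=(25,1) nearest=5 d=10 new=(20,1) → add node 11 parent=5 cost=20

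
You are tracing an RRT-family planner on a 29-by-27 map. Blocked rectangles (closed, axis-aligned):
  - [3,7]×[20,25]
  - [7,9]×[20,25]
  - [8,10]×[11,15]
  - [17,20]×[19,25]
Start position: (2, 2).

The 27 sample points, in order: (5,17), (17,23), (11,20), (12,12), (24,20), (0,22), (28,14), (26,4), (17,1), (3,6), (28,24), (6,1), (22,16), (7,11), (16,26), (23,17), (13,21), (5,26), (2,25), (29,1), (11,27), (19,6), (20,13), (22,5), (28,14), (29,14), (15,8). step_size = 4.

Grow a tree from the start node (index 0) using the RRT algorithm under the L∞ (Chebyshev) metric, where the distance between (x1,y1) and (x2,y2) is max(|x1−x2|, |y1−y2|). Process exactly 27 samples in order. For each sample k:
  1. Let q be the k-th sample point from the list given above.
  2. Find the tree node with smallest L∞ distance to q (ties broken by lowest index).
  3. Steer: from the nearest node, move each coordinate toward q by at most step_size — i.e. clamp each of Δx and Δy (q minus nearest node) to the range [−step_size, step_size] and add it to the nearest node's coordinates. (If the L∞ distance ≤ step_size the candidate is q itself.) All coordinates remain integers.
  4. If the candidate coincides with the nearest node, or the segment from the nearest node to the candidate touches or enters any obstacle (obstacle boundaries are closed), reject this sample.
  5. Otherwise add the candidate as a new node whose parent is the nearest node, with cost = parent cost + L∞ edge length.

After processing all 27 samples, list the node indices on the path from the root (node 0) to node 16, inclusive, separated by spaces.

Path: 0 1 2 3 4 14 16

1. q=(5,17) nearest=0 d=15 new=(5,6) → add node 1 parent=0 cost=4
2. q=(17,23) nearest=1 d=17 new=(9,10) → add node 2 parent=1 cost=8
3. q=(11,20) nearest=2 d=10 new=(11,14) → blocked by [8,10]×[11,15], reject
4. q=(12,12) nearest=2 d=3 new=(12,12) → add node 3 parent=2 cost=11
5. q=(24,20) nearest=3 d=12 new=(16,16) → add node 4 parent=3 cost=15
6. q=(0,22) nearest=2 d=12 new=(5,14) → blocked by [8,10]×[11,15], reject
7. q=(28,14) nearest=4 d=12 new=(20,14) → add node 5 parent=4 cost=19
8. q=(26,4) nearest=5 d=10 new=(24,10) → add node 6 parent=5 cost=23
9. q=(17,1) nearest=2 d=9 new=(13,6) → add node 7 parent=2 cost=12
10. q=(3,6) nearest=1 d=2 new=(3,6) → add node 8 parent=1 cost=6
11. q=(28,24) nearest=5 d=10 new=(24,18) → add node 9 parent=5 cost=23
12. q=(6,1) nearest=0 d=4 new=(6,1) → add node 10 parent=0 cost=4
13. q=(22,16) nearest=5 d=2 new=(22,16) → add node 11 parent=5 cost=21
14. q=(7,11) nearest=2 d=2 new=(7,11) → add node 12 parent=2 cost=10
15. q=(16,26) nearest=9 d=8 new=(20,22) → blocked by [17,20]×[19,25], reject
16. q=(23,17) nearest=9 d=1 new=(23,17) → add node 13 parent=9 cost=24
17. q=(13,21) nearest=4 d=5 new=(13,20) → add node 14 parent=4 cost=19
18. q=(5,26) nearest=14 d=8 new=(9,24) → blocked by [7,9]×[20,25], reject
19. q=(2,25) nearest=14 d=11 new=(9,24) → blocked by [7,9]×[20,25], reject
20. q=(29,1) nearest=6 d=9 new=(28,6) → add node 15 parent=6 cost=27
21. q=(11,27) nearest=14 d=7 new=(11,24) → add node 16 parent=14 cost=23
22. q=(19,6) nearest=6 d=5 new=(20,6) → add node 17 parent=6 cost=27
23. q=(20,13) nearest=5 d=1 new=(20,13) → add node 18 parent=5 cost=20
24. q=(22,5) nearest=17 d=2 new=(22,5) → add node 19 parent=17 cost=29
25. q=(28,14) nearest=6 d=4 new=(28,14) → add node 20 parent=6 cost=27
26. q=(29,14) nearest=20 d=1 new=(29,14) → add node 21 parent=20 cost=28
27. q=(15,8) nearest=7 d=2 new=(15,8) → add node 22 parent=7 cost=14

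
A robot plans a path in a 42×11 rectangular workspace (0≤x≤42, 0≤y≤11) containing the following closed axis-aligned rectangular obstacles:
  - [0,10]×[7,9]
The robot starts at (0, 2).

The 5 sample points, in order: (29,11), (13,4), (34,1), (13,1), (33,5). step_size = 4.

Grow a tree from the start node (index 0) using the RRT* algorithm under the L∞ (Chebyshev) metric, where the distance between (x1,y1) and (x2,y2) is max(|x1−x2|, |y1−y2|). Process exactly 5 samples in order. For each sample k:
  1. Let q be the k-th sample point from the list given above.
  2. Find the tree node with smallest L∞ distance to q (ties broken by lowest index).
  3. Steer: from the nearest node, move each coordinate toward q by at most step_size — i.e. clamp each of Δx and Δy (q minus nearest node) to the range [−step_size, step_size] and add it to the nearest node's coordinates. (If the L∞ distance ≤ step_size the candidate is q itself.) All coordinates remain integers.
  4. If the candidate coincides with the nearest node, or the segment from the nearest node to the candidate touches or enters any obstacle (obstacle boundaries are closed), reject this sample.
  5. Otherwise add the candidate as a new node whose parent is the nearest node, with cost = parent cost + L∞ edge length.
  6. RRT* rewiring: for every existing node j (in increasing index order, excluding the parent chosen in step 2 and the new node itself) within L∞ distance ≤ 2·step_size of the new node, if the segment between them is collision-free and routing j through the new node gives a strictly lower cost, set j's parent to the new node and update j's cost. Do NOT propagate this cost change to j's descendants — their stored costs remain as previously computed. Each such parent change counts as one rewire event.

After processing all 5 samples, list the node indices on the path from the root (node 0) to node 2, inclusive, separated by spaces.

1. q=(29,11) nearest=0 d=29 new=(4,6) → add node 1 parent=0 cost=4
2. q=(13,4) nearest=1 d=9 new=(8,4) → add node 2 parent=1 cost=8
3. q=(34,1) nearest=2 d=26 new=(12,1) → add node 3 parent=2 cost=12
4. q=(13,1) nearest=3 d=1 new=(13,1) → add node 4 parent=3 cost=13
5. q=(33,5) nearest=4 d=20 new=(17,5) → add node 5 parent=4 cost=17

Path: 0 1 2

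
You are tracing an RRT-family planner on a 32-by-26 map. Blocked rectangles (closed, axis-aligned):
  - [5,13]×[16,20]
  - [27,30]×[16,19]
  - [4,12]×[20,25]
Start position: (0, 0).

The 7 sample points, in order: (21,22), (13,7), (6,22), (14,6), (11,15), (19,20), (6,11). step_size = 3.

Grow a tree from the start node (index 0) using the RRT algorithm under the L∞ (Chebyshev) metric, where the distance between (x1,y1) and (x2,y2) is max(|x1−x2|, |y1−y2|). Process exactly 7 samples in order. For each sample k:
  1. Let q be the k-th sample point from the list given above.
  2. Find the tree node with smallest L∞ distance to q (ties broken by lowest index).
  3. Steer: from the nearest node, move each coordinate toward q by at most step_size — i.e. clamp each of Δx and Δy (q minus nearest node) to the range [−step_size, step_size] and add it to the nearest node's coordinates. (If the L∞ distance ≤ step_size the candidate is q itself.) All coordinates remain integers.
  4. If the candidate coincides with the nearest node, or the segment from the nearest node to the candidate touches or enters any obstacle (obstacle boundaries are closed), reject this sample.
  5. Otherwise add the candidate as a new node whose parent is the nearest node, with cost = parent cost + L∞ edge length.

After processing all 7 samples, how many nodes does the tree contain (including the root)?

Node count: 8

1. q=(21,22) nearest=0 d=22 new=(3,3) → add node 1 parent=0 cost=3
2. q=(13,7) nearest=1 d=10 new=(6,6) → add node 2 parent=1 cost=6
3. q=(6,22) nearest=2 d=16 new=(6,9) → add node 3 parent=2 cost=9
4. q=(14,6) nearest=2 d=8 new=(9,6) → add node 4 parent=2 cost=9
5. q=(11,15) nearest=3 d=6 new=(9,12) → add node 5 parent=3 cost=12
6. q=(19,20) nearest=5 d=10 new=(12,15) → add node 6 parent=5 cost=15
7. q=(6,11) nearest=3 d=2 new=(6,11) → add node 7 parent=3 cost=11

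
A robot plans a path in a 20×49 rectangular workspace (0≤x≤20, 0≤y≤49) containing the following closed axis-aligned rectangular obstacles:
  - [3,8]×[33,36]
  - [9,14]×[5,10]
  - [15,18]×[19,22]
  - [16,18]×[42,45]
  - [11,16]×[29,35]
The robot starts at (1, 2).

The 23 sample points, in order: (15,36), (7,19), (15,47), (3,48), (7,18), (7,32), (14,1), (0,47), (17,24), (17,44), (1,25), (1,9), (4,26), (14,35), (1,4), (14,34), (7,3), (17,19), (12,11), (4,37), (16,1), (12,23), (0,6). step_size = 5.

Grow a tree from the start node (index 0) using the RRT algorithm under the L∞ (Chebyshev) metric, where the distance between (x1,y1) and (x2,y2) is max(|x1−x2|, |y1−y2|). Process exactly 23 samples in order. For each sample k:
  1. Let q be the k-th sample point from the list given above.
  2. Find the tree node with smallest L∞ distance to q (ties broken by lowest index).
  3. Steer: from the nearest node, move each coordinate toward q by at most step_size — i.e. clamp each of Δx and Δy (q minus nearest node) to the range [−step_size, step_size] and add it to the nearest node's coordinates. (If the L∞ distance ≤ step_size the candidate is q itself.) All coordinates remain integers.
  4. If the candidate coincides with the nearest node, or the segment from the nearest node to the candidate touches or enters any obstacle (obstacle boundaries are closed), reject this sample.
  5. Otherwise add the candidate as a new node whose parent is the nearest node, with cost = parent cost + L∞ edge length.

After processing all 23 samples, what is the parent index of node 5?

Parent of node 5: 4

1. q=(15,36) nearest=0 d=34 new=(6,7) → add node 1 parent=0 cost=5
2. q=(7,19) nearest=1 d=12 new=(7,12) → add node 2 parent=1 cost=10
3. q=(15,47) nearest=2 d=35 new=(12,17) → add node 3 parent=2 cost=15
4. q=(3,48) nearest=3 d=31 new=(7,22) → add node 4 parent=3 cost=20
5. q=(7,18) nearest=4 d=4 new=(7,18) → add node 5 parent=4 cost=24
6. q=(7,32) nearest=4 d=10 new=(7,27) → add node 6 parent=4 cost=25
7. q=(14,1) nearest=1 d=8 new=(11,2) → add node 7 parent=1 cost=10
8. q=(0,47) nearest=6 d=20 new=(2,32) → add node 8 parent=6 cost=30
9. q=(17,24) nearest=3 d=7 new=(17,22) → blocked by [15,18]×[19,22], reject
10. q=(17,44) nearest=8 d=15 new=(7,37) → blocked by [3,8]×[33,36], reject
11. q=(1,25) nearest=4 d=6 new=(2,25) → add node 9 parent=4 cost=25
12. q=(1,9) nearest=1 d=5 new=(1,9) → add node 10 parent=1 cost=10
13. q=(4,26) nearest=9 d=2 new=(4,26) → add node 11 parent=9 cost=27
14. q=(14,35) nearest=6 d=8 new=(12,32) → blocked by [11,16]×[29,35], reject
15. q=(1,4) nearest=0 d=2 new=(1,4) → add node 12 parent=0 cost=2
16. q=(14,34) nearest=6 d=7 new=(12,32) → blocked by [11,16]×[29,35], reject
17. q=(7,3) nearest=1 d=4 new=(7,3) → add node 13 parent=1 cost=9
18. q=(17,19) nearest=3 d=5 new=(17,19) → blocked by [15,18]×[19,22], reject
19. q=(12,11) nearest=2 d=5 new=(12,11) → add node 14 parent=2 cost=15
20. q=(4,37) nearest=8 d=5 new=(4,37) → blocked by [3,8]×[33,36], reject
21. q=(16,1) nearest=7 d=5 new=(16,1) → add node 15 parent=7 cost=15
22. q=(12,23) nearest=4 d=5 new=(12,23) → add node 16 parent=4 cost=25
23. q=(0,6) nearest=12 d=2 new=(0,6) → add node 17 parent=12 cost=4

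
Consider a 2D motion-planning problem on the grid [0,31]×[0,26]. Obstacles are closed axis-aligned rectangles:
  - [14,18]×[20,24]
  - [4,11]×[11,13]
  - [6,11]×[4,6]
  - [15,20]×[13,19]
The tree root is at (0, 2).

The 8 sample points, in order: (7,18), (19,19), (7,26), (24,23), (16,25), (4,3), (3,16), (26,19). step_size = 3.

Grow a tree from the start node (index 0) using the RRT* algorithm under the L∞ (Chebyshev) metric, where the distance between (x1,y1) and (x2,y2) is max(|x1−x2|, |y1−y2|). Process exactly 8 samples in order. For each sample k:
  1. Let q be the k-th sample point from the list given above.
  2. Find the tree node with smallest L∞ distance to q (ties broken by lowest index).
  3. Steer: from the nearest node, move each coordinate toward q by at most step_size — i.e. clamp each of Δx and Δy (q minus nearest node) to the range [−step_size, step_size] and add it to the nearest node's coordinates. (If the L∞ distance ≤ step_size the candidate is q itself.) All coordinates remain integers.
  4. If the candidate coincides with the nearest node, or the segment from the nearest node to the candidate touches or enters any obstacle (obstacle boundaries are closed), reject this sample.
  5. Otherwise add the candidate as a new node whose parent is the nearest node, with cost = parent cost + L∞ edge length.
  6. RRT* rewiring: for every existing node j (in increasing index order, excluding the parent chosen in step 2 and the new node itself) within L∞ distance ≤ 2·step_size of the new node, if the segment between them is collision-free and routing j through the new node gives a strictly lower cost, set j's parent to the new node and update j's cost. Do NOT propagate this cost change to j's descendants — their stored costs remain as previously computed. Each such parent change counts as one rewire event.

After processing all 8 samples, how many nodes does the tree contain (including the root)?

Node count: 5

1. q=(7,18) nearest=0 d=16 new=(3,5) → add node 1 parent=0 cost=3
2. q=(19,19) nearest=1 d=16 new=(6,8) → add node 2 parent=1 cost=6
3. q=(7,26) nearest=2 d=18 new=(7,11) → blocked by [4,11]×[11,13], reject
4. q=(24,23) nearest=2 d=18 new=(9,11) → blocked by [4,11]×[11,13], reject
5. q=(16,25) nearest=2 d=17 new=(9,11) → blocked by [4,11]×[11,13], reject
6. q=(4,3) nearest=1 d=2 new=(4,3) → add node 3 parent=1 cost=5
7. q=(3,16) nearest=2 d=8 new=(3,11) → add node 4 parent=2 cost=9
8. q=(26,19) nearest=2 d=20 new=(9,11) → blocked by [4,11]×[11,13], reject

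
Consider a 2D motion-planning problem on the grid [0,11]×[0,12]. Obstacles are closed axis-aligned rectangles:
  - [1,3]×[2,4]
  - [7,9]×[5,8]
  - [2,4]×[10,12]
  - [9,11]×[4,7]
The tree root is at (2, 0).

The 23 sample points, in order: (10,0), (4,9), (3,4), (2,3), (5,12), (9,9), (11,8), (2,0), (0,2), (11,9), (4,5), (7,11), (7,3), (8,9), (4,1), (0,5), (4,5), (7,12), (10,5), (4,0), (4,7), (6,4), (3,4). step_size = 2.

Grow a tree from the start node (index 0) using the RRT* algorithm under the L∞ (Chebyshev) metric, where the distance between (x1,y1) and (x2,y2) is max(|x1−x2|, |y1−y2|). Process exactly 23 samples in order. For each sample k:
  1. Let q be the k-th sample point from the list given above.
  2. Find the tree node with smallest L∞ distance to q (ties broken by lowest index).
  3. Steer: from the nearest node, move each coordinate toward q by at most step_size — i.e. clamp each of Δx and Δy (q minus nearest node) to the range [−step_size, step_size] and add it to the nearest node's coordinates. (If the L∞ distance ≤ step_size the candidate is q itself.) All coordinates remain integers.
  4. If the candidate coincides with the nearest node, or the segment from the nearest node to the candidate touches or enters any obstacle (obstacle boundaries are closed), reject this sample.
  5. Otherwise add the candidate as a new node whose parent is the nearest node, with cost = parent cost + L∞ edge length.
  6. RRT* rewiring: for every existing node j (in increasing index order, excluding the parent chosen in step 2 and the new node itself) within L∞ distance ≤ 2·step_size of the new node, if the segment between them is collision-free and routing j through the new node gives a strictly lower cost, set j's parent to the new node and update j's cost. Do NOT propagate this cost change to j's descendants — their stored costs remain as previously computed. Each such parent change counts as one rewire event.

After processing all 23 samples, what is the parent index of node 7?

1. q=(10,0) nearest=0 d=8 new=(4,0) → add node 1 parent=0 cost=2
2. q=(4,9) nearest=0 d=9 new=(4,2) → add node 2 parent=0 cost=2
3. q=(3,4) nearest=2 d=2 new=(3,4) → blocked by [1,3]×[2,4], reject
4. q=(2,3) nearest=2 d=2 new=(2,3) → blocked by [1,3]×[2,4], reject
5. q=(5,12) nearest=2 d=10 new=(5,4) → add node 3 parent=2 cost=4
6. q=(9,9) nearest=3 d=5 new=(7,6) → blocked by [7,9]×[5,8], reject
7. q=(11,8) nearest=3 d=6 new=(7,6) → blocked by [7,9]×[5,8], reject
8. q=(2,0) nearest=0 d=0 → coincident, reject
9. q=(0,2) nearest=0 d=2 new=(0,2) → add node 4 parent=0 cost=2
10. q=(11,9) nearest=3 d=6 new=(7,6) → blocked by [7,9]×[5,8], reject
11. q=(4,5) nearest=3 d=1 new=(4,5) → add node 5 parent=3 cost=5
12. q=(7,11) nearest=5 d=6 new=(6,7) → add node 6 parent=5 cost=7
13. q=(7,3) nearest=3 d=2 new=(7,3) → add node 7 parent=3 cost=6
14. q=(8,9) nearest=6 d=2 new=(8,9) → blocked by [7,9]×[5,8], reject
15. q=(4,1) nearest=1 d=1 new=(4,1) → add node 8 parent=1 cost=3
16. q=(0,5) nearest=4 d=3 new=(0,4) → add node 9 parent=4 cost=4
17. q=(4,5) nearest=5 d=0 → coincident, reject
18. q=(7,12) nearest=6 d=5 new=(7,9) → add node 10 parent=6 cost=9
19. q=(10,5) nearest=7 d=3 new=(9,5) → blocked by [7,9]×[5,8], reject
20. q=(4,0) nearest=1 d=0 → coincident, reject
21. q=(4,7) nearest=5 d=2 new=(4,7) → add node 11 parent=5 cost=7
22. q=(6,4) nearest=3 d=1 new=(6,4) → add node 12 parent=3 cost=5
23. q=(3,4) nearest=5 d=1 new=(3,4) → blocked by [1,3]×[2,4], reject

Parent of node 7: 3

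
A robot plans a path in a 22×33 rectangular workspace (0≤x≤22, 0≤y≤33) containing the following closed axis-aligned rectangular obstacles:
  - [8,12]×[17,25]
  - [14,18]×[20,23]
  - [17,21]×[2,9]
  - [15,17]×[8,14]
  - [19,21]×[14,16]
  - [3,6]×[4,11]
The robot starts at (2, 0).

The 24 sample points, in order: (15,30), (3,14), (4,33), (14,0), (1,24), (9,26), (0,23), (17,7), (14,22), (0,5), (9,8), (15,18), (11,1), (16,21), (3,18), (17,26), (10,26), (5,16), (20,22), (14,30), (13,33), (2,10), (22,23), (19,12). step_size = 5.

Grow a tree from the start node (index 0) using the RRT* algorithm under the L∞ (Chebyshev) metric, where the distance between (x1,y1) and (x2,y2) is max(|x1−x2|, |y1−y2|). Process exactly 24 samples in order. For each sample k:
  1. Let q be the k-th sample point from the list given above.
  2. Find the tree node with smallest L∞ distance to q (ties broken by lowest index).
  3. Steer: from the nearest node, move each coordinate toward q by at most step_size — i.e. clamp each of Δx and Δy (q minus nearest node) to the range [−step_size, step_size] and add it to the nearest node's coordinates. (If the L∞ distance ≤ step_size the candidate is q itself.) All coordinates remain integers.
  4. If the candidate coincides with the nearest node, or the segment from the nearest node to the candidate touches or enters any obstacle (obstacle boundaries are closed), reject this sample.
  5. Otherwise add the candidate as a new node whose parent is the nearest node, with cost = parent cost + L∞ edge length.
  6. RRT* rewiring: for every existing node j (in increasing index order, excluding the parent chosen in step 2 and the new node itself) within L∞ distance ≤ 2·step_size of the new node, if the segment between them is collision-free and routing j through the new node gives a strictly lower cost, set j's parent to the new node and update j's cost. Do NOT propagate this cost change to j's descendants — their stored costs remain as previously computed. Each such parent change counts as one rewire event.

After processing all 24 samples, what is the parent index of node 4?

1. q=(15,30) nearest=0 d=30 new=(7,5) → blocked by [3,6]×[4,11], reject
2. q=(3,14) nearest=0 d=14 new=(3,5) → blocked by [3,6]×[4,11], reject
3. q=(4,33) nearest=0 d=33 new=(4,5) → blocked by [3,6]×[4,11], reject
4. q=(14,0) nearest=0 d=12 new=(7,0) → add node 1 parent=0 cost=5
5. q=(1,24) nearest=0 d=24 new=(1,5) → add node 2 parent=0 cost=5
6. q=(9,26) nearest=2 d=21 new=(6,10) → blocked by [3,6]×[4,11], reject
7. q=(0,23) nearest=2 d=18 new=(0,10) → add node 3 parent=2 cost=10
8. q=(17,7) nearest=1 d=10 new=(12,5) → add node 4 parent=1 cost=10
9. q=(14,22) nearest=3 d=14 new=(5,15) → add node 5 parent=3 cost=15
10. q=(0,5) nearest=2 d=1 new=(0,5) → add node 6 parent=2 cost=6
11. q=(9,8) nearest=4 d=3 new=(9,8) → add node 7 parent=4 cost=13
12. q=(15,18) nearest=5 d=10 new=(10,18) → blocked by [8,12]×[17,25], reject
13. q=(11,1) nearest=1 d=4 new=(11,1) → add node 8 parent=1 cost=9
14. q=(16,21) nearest=5 d=11 new=(10,20) → blocked by [8,12]×[17,25], reject
15. q=(3,18) nearest=5 d=3 new=(3,18) → add node 9 parent=5 cost=18
16. q=(17,26) nearest=5 d=12 new=(10,20) → blocked by [8,12]×[17,25], reject
17. q=(10,26) nearest=9 d=8 new=(8,23) → blocked by [8,12]×[17,25], reject
18. q=(5,16) nearest=5 d=1 new=(5,16) → add node 10 parent=5 cost=16
19. q=(20,22) nearest=7 d=14 new=(14,13) → add node 11 parent=7 cost=18
20. q=(14,30) nearest=9 d=12 new=(8,23) → blocked by [8,12]×[17,25], reject
21. q=(13,33) nearest=9 d=15 new=(8,23) → blocked by [8,12]×[17,25], reject
22. q=(2,10) nearest=3 d=2 new=(2,10) → add node 12 parent=3 cost=12
23. q=(22,23) nearest=11 d=10 new=(19,18) → blocked by [15,17]×[8,14], reject
24. q=(19,12) nearest=11 d=5 new=(19,12) → blocked by [15,17]×[8,14], reject

Parent of node 4: 1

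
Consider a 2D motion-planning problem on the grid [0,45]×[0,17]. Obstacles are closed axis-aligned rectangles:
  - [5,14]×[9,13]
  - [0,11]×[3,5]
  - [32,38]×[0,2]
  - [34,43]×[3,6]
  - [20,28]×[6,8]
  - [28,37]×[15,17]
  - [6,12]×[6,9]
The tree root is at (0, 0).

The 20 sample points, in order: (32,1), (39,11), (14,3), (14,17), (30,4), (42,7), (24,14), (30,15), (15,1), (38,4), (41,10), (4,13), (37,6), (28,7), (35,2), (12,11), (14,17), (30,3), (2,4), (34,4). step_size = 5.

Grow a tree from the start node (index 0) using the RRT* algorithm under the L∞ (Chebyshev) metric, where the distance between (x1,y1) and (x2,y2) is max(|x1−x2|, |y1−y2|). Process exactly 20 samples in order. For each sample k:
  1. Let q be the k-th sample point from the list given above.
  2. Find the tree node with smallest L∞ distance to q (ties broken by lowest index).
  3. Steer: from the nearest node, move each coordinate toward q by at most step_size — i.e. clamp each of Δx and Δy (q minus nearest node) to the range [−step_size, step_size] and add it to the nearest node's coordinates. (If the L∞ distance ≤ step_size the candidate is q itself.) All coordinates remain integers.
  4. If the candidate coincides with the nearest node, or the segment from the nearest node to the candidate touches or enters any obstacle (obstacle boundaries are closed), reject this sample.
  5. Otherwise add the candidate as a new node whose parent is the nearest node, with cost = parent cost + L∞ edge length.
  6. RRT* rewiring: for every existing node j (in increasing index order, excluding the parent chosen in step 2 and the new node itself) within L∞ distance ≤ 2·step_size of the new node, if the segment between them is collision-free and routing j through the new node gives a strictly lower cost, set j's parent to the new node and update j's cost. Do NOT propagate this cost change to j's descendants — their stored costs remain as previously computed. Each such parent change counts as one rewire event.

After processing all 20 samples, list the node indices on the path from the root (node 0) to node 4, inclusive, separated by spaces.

1. q=(32,1) nearest=0 d=32 new=(5,1) → add node 1 parent=0 cost=5
2. q=(39,11) nearest=1 d=34 new=(10,6) → blocked by [0,11]×[3,5], reject
3. q=(14,3) nearest=1 d=9 new=(10,3) → blocked by [0,11]×[3,5], reject
4. q=(14,17) nearest=1 d=16 new=(10,6) → blocked by [0,11]×[3,5], reject
5. q=(30,4) nearest=1 d=25 new=(10,4) → blocked by [0,11]×[3,5], reject
6. q=(42,7) nearest=1 d=37 new=(10,6) → blocked by [0,11]×[3,5], reject
7. q=(24,14) nearest=1 d=19 new=(10,6) → blocked by [0,11]×[3,5], reject
8. q=(30,15) nearest=1 d=25 new=(10,6) → blocked by [0,11]×[3,5], reject
9. q=(15,1) nearest=1 d=10 new=(10,1) → add node 2 parent=1 cost=10
10. q=(38,4) nearest=2 d=28 new=(15,4) → add node 3 parent=2 cost=15
11. q=(41,10) nearest=3 d=26 new=(20,9) → add node 4 parent=3 cost=20
12. q=(4,13) nearest=3 d=11 new=(10,9) → blocked by [5,14]×[9,13], reject
13. q=(37,6) nearest=4 d=17 new=(25,6) → blocked by [20,28]×[6,8], reject
14. q=(28,7) nearest=4 d=8 new=(25,7) → blocked by [20,28]×[6,8], reject
15. q=(35,2) nearest=4 d=15 new=(25,4) → blocked by [20,28]×[6,8], reject
16. q=(12,11) nearest=3 d=7 new=(12,9) → blocked by [5,14]×[9,13], reject
17. q=(14,17) nearest=4 d=8 new=(15,14) → add node 5 parent=4 cost=25
18. q=(30,3) nearest=4 d=10 new=(25,4) → blocked by [20,28]×[6,8], reject
19. q=(2,4) nearest=1 d=3 new=(2,4) → blocked by [0,11]×[3,5], reject
20. q=(34,4) nearest=4 d=14 new=(25,4) → blocked by [20,28]×[6,8], reject

Path: 0 1 2 3 4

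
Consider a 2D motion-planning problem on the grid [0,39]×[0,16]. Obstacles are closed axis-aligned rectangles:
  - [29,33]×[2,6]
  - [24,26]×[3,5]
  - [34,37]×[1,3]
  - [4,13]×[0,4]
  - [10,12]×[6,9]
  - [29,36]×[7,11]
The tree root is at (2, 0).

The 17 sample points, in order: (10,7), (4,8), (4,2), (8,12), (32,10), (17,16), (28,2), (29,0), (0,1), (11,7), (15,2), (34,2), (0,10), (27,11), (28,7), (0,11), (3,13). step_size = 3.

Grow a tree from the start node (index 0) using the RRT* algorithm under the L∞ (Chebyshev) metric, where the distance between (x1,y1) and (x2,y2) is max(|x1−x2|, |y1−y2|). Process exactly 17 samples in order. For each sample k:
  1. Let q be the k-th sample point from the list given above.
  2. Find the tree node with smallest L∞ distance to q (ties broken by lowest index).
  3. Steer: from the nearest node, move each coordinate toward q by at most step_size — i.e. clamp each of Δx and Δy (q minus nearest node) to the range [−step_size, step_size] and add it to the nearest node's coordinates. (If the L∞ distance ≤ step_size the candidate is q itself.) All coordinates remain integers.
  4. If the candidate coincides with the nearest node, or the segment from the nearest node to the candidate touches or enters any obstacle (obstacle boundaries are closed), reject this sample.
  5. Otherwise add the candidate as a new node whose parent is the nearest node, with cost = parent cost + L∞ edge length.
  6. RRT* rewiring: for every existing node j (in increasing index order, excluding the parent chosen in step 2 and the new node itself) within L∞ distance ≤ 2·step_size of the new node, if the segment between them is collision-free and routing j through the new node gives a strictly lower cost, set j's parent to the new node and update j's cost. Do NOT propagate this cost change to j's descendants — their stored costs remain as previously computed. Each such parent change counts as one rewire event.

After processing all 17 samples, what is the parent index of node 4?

1. q=(10,7) nearest=0 d=8 new=(5,3) → blocked by [4,13]×[0,4], reject
2. q=(4,8) nearest=0 d=8 new=(4,3) → blocked by [4,13]×[0,4], reject
3. q=(4,2) nearest=0 d=2 new=(4,2) → blocked by [4,13]×[0,4], reject
4. q=(8,12) nearest=0 d=12 new=(5,3) → blocked by [4,13]×[0,4], reject
5. q=(32,10) nearest=0 d=30 new=(5,3) → blocked by [4,13]×[0,4], reject
6. q=(17,16) nearest=0 d=16 new=(5,3) → blocked by [4,13]×[0,4], reject
7. q=(28,2) nearest=0 d=26 new=(5,2) → blocked by [4,13]×[0,4], reject
8. q=(29,0) nearest=0 d=27 new=(5,0) → blocked by [4,13]×[0,4], reject
9. q=(0,1) nearest=0 d=2 new=(0,1) → add node 1 parent=0 cost=2
10. q=(11,7) nearest=0 d=9 new=(5,3) → blocked by [4,13]×[0,4], reject
11. q=(15,2) nearest=0 d=13 new=(5,2) → blocked by [4,13]×[0,4], reject
12. q=(34,2) nearest=0 d=32 new=(5,2) → blocked by [4,13]×[0,4], reject
13. q=(0,10) nearest=1 d=9 new=(0,4) → add node 2 parent=1 cost=5
14. q=(27,11) nearest=0 d=25 new=(5,3) → blocked by [4,13]×[0,4], reject
15. q=(28,7) nearest=0 d=26 new=(5,3) → blocked by [4,13]×[0,4], reject
16. q=(0,11) nearest=2 d=7 new=(0,7) → add node 3 parent=2 cost=8
17. q=(3,13) nearest=3 d=6 new=(3,10) → add node 4 parent=3 cost=11

Parent of node 4: 3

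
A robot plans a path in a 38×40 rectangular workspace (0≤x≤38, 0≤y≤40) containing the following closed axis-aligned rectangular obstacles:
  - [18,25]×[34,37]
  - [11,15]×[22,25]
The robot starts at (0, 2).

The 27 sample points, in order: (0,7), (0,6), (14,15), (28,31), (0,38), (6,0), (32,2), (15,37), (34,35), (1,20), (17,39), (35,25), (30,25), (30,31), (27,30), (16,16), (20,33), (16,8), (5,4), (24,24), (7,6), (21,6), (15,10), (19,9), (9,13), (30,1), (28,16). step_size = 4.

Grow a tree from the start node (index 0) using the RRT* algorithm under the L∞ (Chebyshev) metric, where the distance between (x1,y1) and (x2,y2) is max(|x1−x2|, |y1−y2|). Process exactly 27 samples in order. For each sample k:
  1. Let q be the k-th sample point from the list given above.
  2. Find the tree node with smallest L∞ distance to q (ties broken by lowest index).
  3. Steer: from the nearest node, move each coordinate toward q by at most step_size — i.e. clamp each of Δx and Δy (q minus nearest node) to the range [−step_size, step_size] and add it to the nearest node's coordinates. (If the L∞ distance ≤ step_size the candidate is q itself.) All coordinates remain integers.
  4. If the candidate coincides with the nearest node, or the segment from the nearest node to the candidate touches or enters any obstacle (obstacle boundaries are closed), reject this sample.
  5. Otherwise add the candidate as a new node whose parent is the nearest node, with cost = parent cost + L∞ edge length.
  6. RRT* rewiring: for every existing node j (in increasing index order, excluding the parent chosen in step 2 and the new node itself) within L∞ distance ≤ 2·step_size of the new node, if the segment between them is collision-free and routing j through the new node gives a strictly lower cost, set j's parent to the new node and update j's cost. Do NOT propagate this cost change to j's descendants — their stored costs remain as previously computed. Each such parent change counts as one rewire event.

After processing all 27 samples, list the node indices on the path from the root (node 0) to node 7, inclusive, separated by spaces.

1. q=(0,7) nearest=0 d=5 new=(0,6) → add node 1 parent=0 cost=4
2. q=(0,6) nearest=1 d=0 → coincident, reject
3. q=(14,15) nearest=0 d=14 new=(4,6) → add node 2 parent=0 cost=4
4. q=(28,31) nearest=2 d=25 new=(8,10) → add node 3 parent=2 cost=8
5. q=(0,38) nearest=3 d=28 new=(4,14) → add node 4 parent=3 cost=12
6. q=(6,0) nearest=0 d=6 new=(4,0) → add node 5 parent=0 cost=4
7. q=(32,2) nearest=3 d=24 new=(12,6) → add node 6 parent=3 cost=12
8. q=(15,37) nearest=4 d=23 new=(8,18) → add node 7 parent=4 cost=16
9. q=(34,35) nearest=3 d=26 new=(12,14) → add node 8 parent=3 cost=12
10. q=(1,20) nearest=4 d=6 new=(1,18) → add node 9 parent=4 cost=16
11. q=(17,39) nearest=7 d=21 new=(12,22) → blocked by [11,15]×[22,25], reject
12. q=(35,25) nearest=6 d=23 new=(16,10) → add node 10 parent=6 cost=16
13. q=(30,25) nearest=10 d=15 new=(20,14) → add node 11 parent=10 cost=20
14. q=(30,31) nearest=11 d=17 new=(24,18) → add node 12 parent=11 cost=24
15. q=(27,30) nearest=12 d=12 new=(27,22) → add node 13 parent=12 cost=28
16. q=(16,16) nearest=8 d=4 new=(16,16) → add node 14 parent=8 cost=16
17. q=(20,33) nearest=13 d=11 new=(23,26) → add node 15 parent=13 cost=32
18. q=(16,8) nearest=10 d=2 new=(16,8) → add node 16 parent=10 cost=18
19. q=(5,4) nearest=2 d=2 new=(5,4) → add node 17 parent=2 cost=6
20. q=(24,24) nearest=15 d=2 new=(24,24) → add node 18 parent=15 cost=34
21. q=(7,6) nearest=17 d=2 new=(7,6) → add node 19 parent=17 cost=8
22. q=(21,6) nearest=10 d=5 new=(20,6) → add node 20 parent=10 cost=20
23. q=(15,10) nearest=10 d=1 new=(15,10) → add node 21 parent=10 cost=17
24. q=(19,9) nearest=10 d=3 new=(19,9) → add node 22 parent=10 cost=19
25. q=(9,13) nearest=3 d=3 new=(9,13) → add node 23 parent=3 cost=11
26. q=(30,1) nearest=20 d=10 new=(24,2) → add node 24 parent=20 cost=24
27. q=(28,16) nearest=12 d=4 new=(28,16) → add node 25 parent=12 cost=28

Path: 0 2 3 4 7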